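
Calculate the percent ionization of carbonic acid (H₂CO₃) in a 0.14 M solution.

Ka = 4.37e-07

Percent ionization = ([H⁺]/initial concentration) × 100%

Using Ka equilibrium: x² + Ka×x - Ka×C = 0. Solving: [H⁺] = 2.4713e-04. Percent = (2.4713e-04/0.14) × 100

Percent ionization = 0.177%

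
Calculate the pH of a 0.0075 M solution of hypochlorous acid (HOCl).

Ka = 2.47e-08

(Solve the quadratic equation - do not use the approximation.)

x² + Ka×x - Ka×C = 0. Using quadratic formula: [H⁺] = 1.3598e-05

pH = 4.87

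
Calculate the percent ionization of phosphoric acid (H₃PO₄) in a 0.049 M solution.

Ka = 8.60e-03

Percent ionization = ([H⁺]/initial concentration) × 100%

Using Ka equilibrium: x² + Ka×x - Ka×C = 0. Solving: [H⁺] = 1.6674e-02. Percent = (1.6674e-02/0.049) × 100

Percent ionization = 34%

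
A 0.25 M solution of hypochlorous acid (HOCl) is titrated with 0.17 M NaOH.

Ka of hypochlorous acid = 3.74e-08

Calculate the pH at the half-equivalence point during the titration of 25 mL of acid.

At half-equivalence [HA] = [A⁻], so Henderson-Hasselbalch gives pH = pKa = -log(3.74e-08) = 7.43.

pH = pKa = 7.43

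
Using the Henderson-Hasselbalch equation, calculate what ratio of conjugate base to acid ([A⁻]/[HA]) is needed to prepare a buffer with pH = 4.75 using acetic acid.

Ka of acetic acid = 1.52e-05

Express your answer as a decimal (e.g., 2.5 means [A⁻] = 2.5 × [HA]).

pKa = -log(1.52e-05) = 4.8182. pH = pKa + log([A⁻]/[HA]), so log([A⁻]/[HA]) = pH − pKa = 4.75 − 4.8182 = -0.0682. [A⁻]/[HA] = 10^(-0.0682) = 0.855

[A⁻]/[HA] = 0.855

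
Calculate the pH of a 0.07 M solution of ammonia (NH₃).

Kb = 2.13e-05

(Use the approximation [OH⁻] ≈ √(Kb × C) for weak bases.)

[OH⁻] = √(Kb × C) = √(2.13e-05 × 0.07) = 1.2211e-03. pOH = 2.91, pH = 14 - pOH

pH = 11.09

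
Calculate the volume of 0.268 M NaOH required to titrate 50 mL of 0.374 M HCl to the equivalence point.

At equivalence: moles acid = moles base. moles HCl = 0.374 × 50/1000 = 0.0187 mol. V_base = moles / 0.268 × 1000 = 69.8 mL.

V_{base} = 69.8 mL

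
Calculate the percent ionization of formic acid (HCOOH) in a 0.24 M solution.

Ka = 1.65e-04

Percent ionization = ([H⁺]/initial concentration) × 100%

Using Ka equilibrium: x² + Ka×x - Ka×C = 0. Solving: [H⁺] = 6.2109e-03. Percent = (6.2109e-03/0.24) × 100

Percent ionization = 2.59%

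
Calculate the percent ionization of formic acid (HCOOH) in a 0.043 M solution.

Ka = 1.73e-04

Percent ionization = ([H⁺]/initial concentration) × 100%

Using Ka equilibrium: x² + Ka×x - Ka×C = 0. Solving: [H⁺] = 2.6423e-03. Percent = (2.6423e-03/0.043) × 100

Percent ionization = 6.14%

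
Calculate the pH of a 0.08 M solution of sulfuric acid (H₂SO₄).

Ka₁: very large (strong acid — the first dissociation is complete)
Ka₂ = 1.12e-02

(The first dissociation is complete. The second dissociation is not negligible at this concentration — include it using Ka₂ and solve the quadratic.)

First dissociation is complete: [H⁺]₀ = [HSO₄⁻]₀ = C = 0.08 M. Second dissociation HSO₄⁻ ⇌ H⁺ + SO₄²⁻: let x = [SO₄²⁻]. Ka₂ = (C + x)·x / (C − x) = 1.12e-02 → x² + (C + Ka₂)·x − Ka₂·C = 0 → x² + 0.09120·x − 8.960e-04 = 0. x = (−0.09120 + √(0.09120² + 4 × 8.960e-04)) / 2 = 8.9469e-03 M. [H⁺] = C + x = 0.08 + 8.9469e-03 = 8.8947e-02 M. pH = -log(8.8947e-02) = 1.05.

pH = 1.05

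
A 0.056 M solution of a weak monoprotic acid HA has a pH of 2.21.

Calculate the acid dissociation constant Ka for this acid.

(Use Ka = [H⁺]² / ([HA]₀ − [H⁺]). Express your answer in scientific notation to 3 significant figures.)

[H⁺] = 10^(−pH) = 10^(−2.21) = 6.166e-03 M. For HA ⇌ H⁺ + A⁻, Ka = [H⁺][A⁻]/[HA] = [H⁺]² / ([HA]₀ − [H⁺]) = (6.166e-03)² / (0.056 − 6.166e-03) = 7.63e-04.

K_a = 7.63e-04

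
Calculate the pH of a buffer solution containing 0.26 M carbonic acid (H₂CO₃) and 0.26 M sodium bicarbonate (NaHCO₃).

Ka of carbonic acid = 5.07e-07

pKa = -log(5.07e-07) = 6.29. pH = pKa + log([A⁻]/[HA]) = 6.29 + log(0.26/0.26)

pH = 6.29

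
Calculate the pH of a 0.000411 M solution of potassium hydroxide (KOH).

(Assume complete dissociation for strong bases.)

[OH⁻] = 0.000411 M for strong base. pOH = -log[OH⁻] = 3.39, pH = 14 - pOH

pH = 10.61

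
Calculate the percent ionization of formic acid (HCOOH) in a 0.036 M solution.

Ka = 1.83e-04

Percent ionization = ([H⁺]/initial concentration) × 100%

Using Ka equilibrium: x² + Ka×x - Ka×C = 0. Solving: [H⁺] = 2.4768e-03. Percent = (2.4768e-03/0.036) × 100

Percent ionization = 6.88%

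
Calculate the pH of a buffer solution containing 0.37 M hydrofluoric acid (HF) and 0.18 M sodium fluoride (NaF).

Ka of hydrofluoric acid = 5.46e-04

pKa = -log(5.46e-04) = 3.26. pH = pKa + log([A⁻]/[HA]) = 3.26 + log(0.18/0.37)

pH = 2.95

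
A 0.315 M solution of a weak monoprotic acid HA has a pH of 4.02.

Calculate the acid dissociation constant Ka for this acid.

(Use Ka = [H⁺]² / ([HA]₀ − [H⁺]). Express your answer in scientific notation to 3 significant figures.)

[H⁺] = 10^(−pH) = 10^(−4.02) = 9.550e-05 M. For HA ⇌ H⁺ + A⁻, Ka = [H⁺][A⁻]/[HA] = [H⁺]² / ([HA]₀ − [H⁺]) = (9.550e-05)² / (0.315 − 9.550e-05) = 2.90e-08.

K_a = 2.90e-08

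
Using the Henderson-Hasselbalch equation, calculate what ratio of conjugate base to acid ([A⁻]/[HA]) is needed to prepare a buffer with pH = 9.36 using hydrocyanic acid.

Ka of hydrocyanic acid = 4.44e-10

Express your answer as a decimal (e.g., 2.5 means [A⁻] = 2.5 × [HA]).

pKa = -log(4.44e-10) = 9.3526. pH = pKa + log([A⁻]/[HA]), so log([A⁻]/[HA]) = pH − pKa = 9.36 − 9.3526 = 0.0074. [A⁻]/[HA] = 10^(0.0074) = 1.02

[A⁻]/[HA] = 1.02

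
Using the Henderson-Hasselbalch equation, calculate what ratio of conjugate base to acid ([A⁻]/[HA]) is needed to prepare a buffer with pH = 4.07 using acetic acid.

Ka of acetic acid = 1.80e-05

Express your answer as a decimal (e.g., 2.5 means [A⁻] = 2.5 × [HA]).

pKa = -log(1.80e-05) = 4.7447. pH = pKa + log([A⁻]/[HA]), so log([A⁻]/[HA]) = pH − pKa = 4.07 − 4.7447 = -0.6747. [A⁻]/[HA] = 10^(-0.6747) = 0.211

[A⁻]/[HA] = 0.211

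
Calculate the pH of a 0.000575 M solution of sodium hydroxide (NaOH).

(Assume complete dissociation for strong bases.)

[OH⁻] = 0.000575 M for strong base. pOH = -log[OH⁻] = 3.24, pH = 14 - pOH

pH = 10.76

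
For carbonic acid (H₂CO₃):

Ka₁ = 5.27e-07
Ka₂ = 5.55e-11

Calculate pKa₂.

pKa₂ = -log(Ka₂) = -log(5.55e-11) = 10.26.

pK_{a2} = 10.26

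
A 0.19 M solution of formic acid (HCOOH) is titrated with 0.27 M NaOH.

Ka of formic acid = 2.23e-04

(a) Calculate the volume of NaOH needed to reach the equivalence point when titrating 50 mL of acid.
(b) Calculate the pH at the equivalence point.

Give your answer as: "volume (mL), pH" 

moles acid = 0.19 × 50/1000 = 0.0095 mol; V_base = moles/0.27 × 1000 = 35.2 mL. At equivalence only the conjugate base is present: [A⁻] = 0.0095/0.085 = 1.1152e-01 M. Kb = Kw/Ka = 4.48e-11; [OH⁻] = √(Kb × [A⁻]) = 2.2363e-06; pOH = 5.65; pH = 14 - pOH = 8.35.

V = 35.2 mL, pH = 8.35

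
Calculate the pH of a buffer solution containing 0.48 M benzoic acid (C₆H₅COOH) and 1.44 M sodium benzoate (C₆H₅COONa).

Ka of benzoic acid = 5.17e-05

pKa = -log(5.17e-05) = 4.29. pH = pKa + log([A⁻]/[HA]) = 4.29 + log(1.44/0.48)

pH = 4.76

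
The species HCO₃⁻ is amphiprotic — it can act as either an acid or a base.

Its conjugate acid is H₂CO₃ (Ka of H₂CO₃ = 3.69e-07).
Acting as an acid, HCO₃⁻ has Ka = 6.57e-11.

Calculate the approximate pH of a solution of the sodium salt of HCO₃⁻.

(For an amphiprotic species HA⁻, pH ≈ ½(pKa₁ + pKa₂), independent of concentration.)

pKa₁ = -log(3.69e-07) = 6.43; pKa₂ = -log(6.57e-11) = 10.18. For an amphiprotic species, pH ≈ ½(pKa₁ + pKa₂) = ½(6.43 + 10.18) = 8.31.

pH = 8.31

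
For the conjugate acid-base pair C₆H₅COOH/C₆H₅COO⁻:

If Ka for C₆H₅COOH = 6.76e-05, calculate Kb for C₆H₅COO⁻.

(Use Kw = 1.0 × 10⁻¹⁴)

For a conjugate pair Ka × Kb = Kw, so Kb = Kw/Ka = 1.0 × 10⁻¹⁴ / 6.76e-05 = 1.48e-10.

K_b = 1.48e-10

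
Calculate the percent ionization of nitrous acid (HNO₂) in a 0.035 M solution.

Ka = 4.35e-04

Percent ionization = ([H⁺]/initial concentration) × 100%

Using Ka equilibrium: x² + Ka×x - Ka×C = 0. Solving: [H⁺] = 3.6905e-03. Percent = (3.6905e-03/0.035) × 100

Percent ionization = 10.5%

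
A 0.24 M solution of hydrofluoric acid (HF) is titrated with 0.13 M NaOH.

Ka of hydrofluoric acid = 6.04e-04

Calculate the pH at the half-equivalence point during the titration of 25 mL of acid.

At half-equivalence [HA] = [A⁻], so Henderson-Hasselbalch gives pH = pKa = -log(6.04e-04) = 3.22.

pH = pKa = 3.22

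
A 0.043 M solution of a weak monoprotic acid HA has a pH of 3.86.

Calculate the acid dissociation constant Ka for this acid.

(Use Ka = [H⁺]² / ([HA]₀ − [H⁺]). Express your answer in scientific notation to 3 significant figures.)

[H⁺] = 10^(−pH) = 10^(−3.86) = 1.380e-04 M. For HA ⇌ H⁺ + A⁻, Ka = [H⁺][A⁻]/[HA] = [H⁺]² / ([HA]₀ − [H⁺]) = (1.380e-04)² / (0.043 − 1.380e-04) = 4.45e-07.

K_a = 4.45e-07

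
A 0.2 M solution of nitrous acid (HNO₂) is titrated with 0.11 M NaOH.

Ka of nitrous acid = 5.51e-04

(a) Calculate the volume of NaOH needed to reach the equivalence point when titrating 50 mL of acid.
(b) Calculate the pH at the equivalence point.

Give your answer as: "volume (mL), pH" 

moles acid = 0.2 × 50/1000 = 0.01 mol; V_base = moles/0.11 × 1000 = 90.9 mL. At equivalence only the conjugate base is present: [A⁻] = 0.01/0.141 = 7.0968e-02 M. Kb = Kw/Ka = 1.81e-11; [OH⁻] = √(Kb × [A⁻]) = 1.1349e-06; pOH = 5.95; pH = 14 - pOH = 8.05.

V = 90.9 mL, pH = 8.05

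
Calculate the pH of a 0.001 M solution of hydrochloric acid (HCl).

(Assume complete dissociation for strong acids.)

[H⁺] = 0.001 M for strong acid. pH = -log[H⁺] = -log(0.001)

pH = 3.00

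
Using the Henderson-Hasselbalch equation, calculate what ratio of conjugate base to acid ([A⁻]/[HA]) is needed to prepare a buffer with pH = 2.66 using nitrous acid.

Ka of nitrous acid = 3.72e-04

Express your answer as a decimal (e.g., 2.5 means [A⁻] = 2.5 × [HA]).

pKa = -log(3.72e-04) = 3.4295. pH = pKa + log([A⁻]/[HA]), so log([A⁻]/[HA]) = pH − pKa = 2.66 − 3.4295 = -0.7695. [A⁻]/[HA] = 10^(-0.7695) = 0.170

[A⁻]/[HA] = 0.170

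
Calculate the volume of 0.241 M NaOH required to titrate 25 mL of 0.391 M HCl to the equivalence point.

At equivalence: moles acid = moles base. moles HCl = 0.391 × 25/1000 = 0.009775 mol. V_base = moles / 0.241 × 1000 = 40.6 mL.

V_{base} = 40.6 mL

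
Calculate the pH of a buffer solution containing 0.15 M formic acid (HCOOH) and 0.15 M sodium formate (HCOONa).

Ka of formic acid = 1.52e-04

pKa = -log(1.52e-04) = 3.82. pH = pKa + log([A⁻]/[HA]) = 3.82 + log(0.15/0.15)

pH = 3.82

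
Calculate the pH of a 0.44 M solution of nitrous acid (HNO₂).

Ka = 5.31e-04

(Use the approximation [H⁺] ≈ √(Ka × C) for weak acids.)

[H⁺] = √(Ka × C) = √(5.31e-04 × 0.44) = 1.5285e-02. pH = -log(1.5285e-02)

pH = 1.82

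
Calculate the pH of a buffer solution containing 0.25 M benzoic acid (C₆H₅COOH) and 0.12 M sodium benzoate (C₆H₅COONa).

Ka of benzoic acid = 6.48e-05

pKa = -log(6.48e-05) = 4.19. pH = pKa + log([A⁻]/[HA]) = 4.19 + log(0.12/0.25)

pH = 3.87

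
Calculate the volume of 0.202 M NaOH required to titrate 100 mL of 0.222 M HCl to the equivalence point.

At equivalence: moles acid = moles base. moles HCl = 0.222 × 100/1000 = 0.0222 mol. V_base = moles / 0.202 × 1000 = 109.9 mL.

V_{base} = 109.9 mL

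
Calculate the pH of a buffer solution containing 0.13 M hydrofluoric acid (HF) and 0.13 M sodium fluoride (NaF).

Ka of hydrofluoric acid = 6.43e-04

pKa = -log(6.43e-04) = 3.19. pH = pKa + log([A⁻]/[HA]) = 3.19 + log(0.13/0.13)

pH = 3.19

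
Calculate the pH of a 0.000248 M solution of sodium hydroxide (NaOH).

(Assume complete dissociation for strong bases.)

[OH⁻] = 0.000248 M for strong base. pOH = -log[OH⁻] = 3.61, pH = 14 - pOH

pH = 10.39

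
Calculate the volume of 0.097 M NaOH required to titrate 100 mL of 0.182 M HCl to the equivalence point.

At equivalence: moles acid = moles base. moles HCl = 0.182 × 100/1000 = 0.0182 mol. V_base = moles / 0.097 × 1000 = 187.6 mL.

V_{base} = 187.6 mL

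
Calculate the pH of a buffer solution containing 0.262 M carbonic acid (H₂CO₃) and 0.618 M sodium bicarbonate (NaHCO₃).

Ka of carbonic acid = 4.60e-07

pKa = -log(4.60e-07) = 6.34. pH = pKa + log([A⁻]/[HA]) = 6.34 + log(0.618/0.262)

pH = 6.71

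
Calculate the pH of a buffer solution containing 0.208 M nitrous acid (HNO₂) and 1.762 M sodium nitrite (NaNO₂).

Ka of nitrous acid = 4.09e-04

pKa = -log(4.09e-04) = 3.39. pH = pKa + log([A⁻]/[HA]) = 3.39 + log(1.762/0.208)

pH = 4.32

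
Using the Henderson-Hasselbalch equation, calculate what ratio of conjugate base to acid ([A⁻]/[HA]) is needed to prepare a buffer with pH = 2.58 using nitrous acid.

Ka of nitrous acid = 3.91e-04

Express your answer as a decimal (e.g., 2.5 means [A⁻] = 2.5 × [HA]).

pKa = -log(3.91e-04) = 3.4078. pH = pKa + log([A⁻]/[HA]), so log([A⁻]/[HA]) = pH − pKa = 2.58 − 3.4078 = -0.8278. [A⁻]/[HA] = 10^(-0.8278) = 0.149

[A⁻]/[HA] = 0.149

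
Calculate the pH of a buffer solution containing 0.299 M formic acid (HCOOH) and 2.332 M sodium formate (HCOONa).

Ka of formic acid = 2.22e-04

pKa = -log(2.22e-04) = 3.65. pH = pKa + log([A⁻]/[HA]) = 3.65 + log(2.332/0.299)

pH = 4.55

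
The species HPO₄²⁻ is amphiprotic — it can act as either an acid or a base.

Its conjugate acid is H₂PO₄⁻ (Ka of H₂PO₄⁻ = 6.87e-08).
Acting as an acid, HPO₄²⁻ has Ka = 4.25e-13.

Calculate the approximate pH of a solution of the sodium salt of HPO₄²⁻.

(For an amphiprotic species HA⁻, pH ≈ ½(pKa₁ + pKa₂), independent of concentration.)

pKa₁ = -log(6.87e-08) = 7.16; pKa₂ = -log(4.25e-13) = 12.37. For an amphiprotic species, pH ≈ ½(pKa₁ + pKa₂) = ½(7.16 + 12.37) = 9.77.

pH = 9.77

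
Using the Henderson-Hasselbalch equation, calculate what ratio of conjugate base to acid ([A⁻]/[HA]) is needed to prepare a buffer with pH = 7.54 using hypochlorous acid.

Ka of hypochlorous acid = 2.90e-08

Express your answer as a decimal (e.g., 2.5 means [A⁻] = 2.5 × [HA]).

pKa = -log(2.90e-08) = 7.5376. pH = pKa + log([A⁻]/[HA]), so log([A⁻]/[HA]) = pH − pKa = 7.54 − 7.5376 = 0.0024. [A⁻]/[HA] = 10^(0.0024) = 1.01

[A⁻]/[HA] = 1.01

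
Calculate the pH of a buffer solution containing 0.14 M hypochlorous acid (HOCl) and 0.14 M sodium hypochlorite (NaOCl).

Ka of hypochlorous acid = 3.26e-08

pKa = -log(3.26e-08) = 7.49. pH = pKa + log([A⁻]/[HA]) = 7.49 + log(0.14/0.14)

pH = 7.49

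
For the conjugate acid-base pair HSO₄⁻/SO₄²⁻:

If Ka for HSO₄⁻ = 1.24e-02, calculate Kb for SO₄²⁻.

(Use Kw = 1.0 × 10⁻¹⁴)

For a conjugate pair Ka × Kb = Kw, so Kb = Kw/Ka = 1.0 × 10⁻¹⁴ / 1.24e-02 = 8.06e-13.

K_b = 8.06e-13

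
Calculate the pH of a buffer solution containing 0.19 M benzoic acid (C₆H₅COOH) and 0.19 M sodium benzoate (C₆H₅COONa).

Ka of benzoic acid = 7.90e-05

pKa = -log(7.90e-05) = 4.10. pH = pKa + log([A⁻]/[HA]) = 4.10 + log(0.19/0.19)

pH = 4.10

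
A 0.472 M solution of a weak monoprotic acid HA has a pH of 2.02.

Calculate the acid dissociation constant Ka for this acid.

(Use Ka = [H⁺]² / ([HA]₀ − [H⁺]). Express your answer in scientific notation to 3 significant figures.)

[H⁺] = 10^(−pH) = 10^(−2.02) = 9.550e-03 M. For HA ⇌ H⁺ + A⁻, Ka = [H⁺][A⁻]/[HA] = [H⁺]² / ([HA]₀ − [H⁺]) = (9.550e-03)² / (0.472 − 9.550e-03) = 1.97e-04.

K_a = 1.97e-04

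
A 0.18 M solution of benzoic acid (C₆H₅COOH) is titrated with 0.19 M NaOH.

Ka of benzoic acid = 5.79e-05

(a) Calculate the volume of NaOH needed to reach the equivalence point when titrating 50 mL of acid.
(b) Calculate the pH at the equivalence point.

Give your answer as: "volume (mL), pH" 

moles acid = 0.18 × 50/1000 = 0.009 mol; V_base = moles/0.19 × 1000 = 47.4 mL. At equivalence only the conjugate base is present: [A⁻] = 0.009/0.097 = 9.2432e-02 M. Kb = Kw/Ka = 1.73e-10; [OH⁻] = √(Kb × [A⁻]) = 3.9955e-06; pOH = 5.40; pH = 14 - pOH = 8.60.

V = 47.4 mL, pH = 8.60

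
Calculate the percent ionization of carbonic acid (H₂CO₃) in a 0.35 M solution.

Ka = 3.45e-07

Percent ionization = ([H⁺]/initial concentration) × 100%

Using Ka equilibrium: x² + Ka×x - Ka×C = 0. Solving: [H⁺] = 3.4732e-04. Percent = (3.4732e-04/0.35) × 100

Percent ionization = 0.0992%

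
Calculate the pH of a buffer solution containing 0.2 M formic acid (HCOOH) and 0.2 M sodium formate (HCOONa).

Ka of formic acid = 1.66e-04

pKa = -log(1.66e-04) = 3.78. pH = pKa + log([A⁻]/[HA]) = 3.78 + log(0.2/0.2)

pH = 3.78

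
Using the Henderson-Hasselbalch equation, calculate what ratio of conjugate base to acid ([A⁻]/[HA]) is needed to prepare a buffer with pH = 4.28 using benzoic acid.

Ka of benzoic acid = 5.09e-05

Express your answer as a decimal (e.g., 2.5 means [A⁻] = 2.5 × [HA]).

pKa = -log(5.09e-05) = 4.2933. pH = pKa + log([A⁻]/[HA]), so log([A⁻]/[HA]) = pH − pKa = 4.28 − 4.2933 = -0.0133. [A⁻]/[HA] = 10^(-0.0133) = 0.970

[A⁻]/[HA] = 0.970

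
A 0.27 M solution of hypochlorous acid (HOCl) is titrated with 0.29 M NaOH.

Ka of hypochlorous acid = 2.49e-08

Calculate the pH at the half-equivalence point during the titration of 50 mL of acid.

At half-equivalence [HA] = [A⁻], so Henderson-Hasselbalch gives pH = pKa = -log(2.49e-08) = 7.60.

pH = pKa = 7.60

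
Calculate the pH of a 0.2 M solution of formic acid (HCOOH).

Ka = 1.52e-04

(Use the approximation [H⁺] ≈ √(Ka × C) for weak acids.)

[H⁺] = √(Ka × C) = √(1.52e-04 × 0.2) = 5.5136e-03. pH = -log(5.5136e-03)

pH = 2.26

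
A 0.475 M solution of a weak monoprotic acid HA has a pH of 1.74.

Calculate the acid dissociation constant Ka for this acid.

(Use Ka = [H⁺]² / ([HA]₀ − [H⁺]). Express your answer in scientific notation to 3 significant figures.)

[H⁺] = 10^(−pH) = 10^(−1.74) = 1.820e-02 M. For HA ⇌ H⁺ + A⁻, Ka = [H⁺][A⁻]/[HA] = [H⁺]² / ([HA]₀ − [H⁺]) = (1.820e-02)² / (0.475 − 1.820e-02) = 7.25e-04.

K_a = 7.25e-04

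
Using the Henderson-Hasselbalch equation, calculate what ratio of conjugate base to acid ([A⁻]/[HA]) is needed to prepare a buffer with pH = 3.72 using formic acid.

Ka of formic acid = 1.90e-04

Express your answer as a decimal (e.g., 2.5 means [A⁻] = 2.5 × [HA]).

pKa = -log(1.90e-04) = 3.7212. pH = pKa + log([A⁻]/[HA]), so log([A⁻]/[HA]) = pH − pKa = 3.72 − 3.7212 = -0.0012. [A⁻]/[HA] = 10^(-0.0012) = 0.997

[A⁻]/[HA] = 0.997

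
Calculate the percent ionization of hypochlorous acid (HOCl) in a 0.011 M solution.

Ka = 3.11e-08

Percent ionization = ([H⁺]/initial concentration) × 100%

Using Ka equilibrium: x² + Ka×x - Ka×C = 0. Solving: [H⁺] = 1.8480e-05. Percent = (1.8480e-05/0.011) × 100

Percent ionization = 0.168%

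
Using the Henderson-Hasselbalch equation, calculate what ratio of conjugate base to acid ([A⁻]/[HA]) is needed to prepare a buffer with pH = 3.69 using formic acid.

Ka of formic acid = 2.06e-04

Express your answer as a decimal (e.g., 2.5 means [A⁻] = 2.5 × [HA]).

pKa = -log(2.06e-04) = 3.6861. pH = pKa + log([A⁻]/[HA]), so log([A⁻]/[HA]) = pH − pKa = 3.69 − 3.6861 = 0.0039. [A⁻]/[HA] = 10^(0.0039) = 1.01

[A⁻]/[HA] = 1.01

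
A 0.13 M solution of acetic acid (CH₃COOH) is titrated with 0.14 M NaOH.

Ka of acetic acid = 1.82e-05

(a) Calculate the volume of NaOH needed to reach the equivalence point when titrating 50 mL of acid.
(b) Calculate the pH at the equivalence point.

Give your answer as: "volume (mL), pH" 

moles acid = 0.13 × 50/1000 = 0.0065 mol; V_base = moles/0.14 × 1000 = 46.4 mL. At equivalence only the conjugate base is present: [A⁻] = 0.0065/0.096 = 6.7407e-02 M. Kb = Kw/Ka = 5.49e-10; [OH⁻] = √(Kb × [A⁻]) = 6.0858e-06; pOH = 5.22; pH = 14 - pOH = 8.78.

V = 46.4 mL, pH = 8.78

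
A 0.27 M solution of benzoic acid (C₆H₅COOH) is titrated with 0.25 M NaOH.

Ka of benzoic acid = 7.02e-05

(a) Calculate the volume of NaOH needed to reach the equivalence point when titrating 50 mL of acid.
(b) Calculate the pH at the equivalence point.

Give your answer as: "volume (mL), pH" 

moles acid = 0.27 × 50/1000 = 0.0135 mol; V_base = moles/0.25 × 1000 = 54.0 mL. At equivalence only the conjugate base is present: [A⁻] = 0.0135/0.104 = 1.2981e-01 M. Kb = Kw/Ka = 1.42e-10; [OH⁻] = √(Kb × [A⁻]) = 4.3001e-06; pOH = 5.37; pH = 14 - pOH = 8.63.

V = 54.0 mL, pH = 8.63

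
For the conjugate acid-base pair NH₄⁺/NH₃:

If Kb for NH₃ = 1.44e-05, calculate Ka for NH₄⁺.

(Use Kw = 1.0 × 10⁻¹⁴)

For a conjugate pair Ka × Kb = Kw, so Ka = Kw/Kb = 1.0 × 10⁻¹⁴ / 1.44e-05 = 6.94e-10.

K_a = 6.94e-10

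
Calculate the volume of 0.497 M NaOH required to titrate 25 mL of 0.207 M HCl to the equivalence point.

At equivalence: moles acid = moles base. moles HCl = 0.207 × 25/1000 = 0.005175 mol. V_base = moles / 0.497 × 1000 = 10.4 mL.

V_{base} = 10.4 mL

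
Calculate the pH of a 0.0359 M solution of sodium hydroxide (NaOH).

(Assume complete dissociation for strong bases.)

[OH⁻] = 0.0359 M for strong base. pOH = -log[OH⁻] = 1.44, pH = 14 - pOH

pH = 12.56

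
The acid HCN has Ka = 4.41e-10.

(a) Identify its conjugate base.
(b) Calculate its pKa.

(a) The conjugate base is formed by removing one H⁺ from HCN, giving CN⁻. (b) pKa = -log(Ka) = -log(4.41e-10) = 9.36.

Conjugate base: CN⁻; pK_a = 9.36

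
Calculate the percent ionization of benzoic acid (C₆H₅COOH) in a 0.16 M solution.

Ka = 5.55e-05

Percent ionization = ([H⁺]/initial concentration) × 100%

Using Ka equilibrium: x² + Ka×x - Ka×C = 0. Solving: [H⁺] = 2.9523e-03. Percent = (2.9523e-03/0.16) × 100

Percent ionization = 1.85%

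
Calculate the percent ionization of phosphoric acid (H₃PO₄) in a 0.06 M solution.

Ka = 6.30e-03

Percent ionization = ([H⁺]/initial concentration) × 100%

Using Ka equilibrium: x² + Ka×x - Ka×C = 0. Solving: [H⁺] = 1.6546e-02. Percent = (1.6546e-02/0.06) × 100

Percent ionization = 27.6%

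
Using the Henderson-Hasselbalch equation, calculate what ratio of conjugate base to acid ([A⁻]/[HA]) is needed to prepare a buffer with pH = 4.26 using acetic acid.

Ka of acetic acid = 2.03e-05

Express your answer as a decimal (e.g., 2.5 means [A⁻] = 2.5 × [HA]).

pKa = -log(2.03e-05) = 4.6925. pH = pKa + log([A⁻]/[HA]), so log([A⁻]/[HA]) = pH − pKa = 4.26 − 4.6925 = -0.4325. [A⁻]/[HA] = 10^(-0.4325) = 0.369

[A⁻]/[HA] = 0.369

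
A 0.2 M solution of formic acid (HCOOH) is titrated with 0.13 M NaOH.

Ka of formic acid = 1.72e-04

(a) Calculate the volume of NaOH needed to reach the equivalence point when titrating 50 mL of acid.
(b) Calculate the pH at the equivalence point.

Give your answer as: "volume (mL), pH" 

moles acid = 0.2 × 50/1000 = 0.01 mol; V_base = moles/0.13 × 1000 = 76.9 mL. At equivalence only the conjugate base is present: [A⁻] = 0.01/0.127 = 7.8788e-02 M. Kb = Kw/Ka = 5.81e-11; [OH⁻] = √(Kb × [A⁻]) = 2.1403e-06; pOH = 5.67; pH = 14 - pOH = 8.33.

V = 76.9 mL, pH = 8.33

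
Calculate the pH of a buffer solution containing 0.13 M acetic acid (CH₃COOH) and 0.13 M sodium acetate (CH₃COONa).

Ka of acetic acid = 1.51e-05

pKa = -log(1.51e-05) = 4.82. pH = pKa + log([A⁻]/[HA]) = 4.82 + log(0.13/0.13)

pH = 4.82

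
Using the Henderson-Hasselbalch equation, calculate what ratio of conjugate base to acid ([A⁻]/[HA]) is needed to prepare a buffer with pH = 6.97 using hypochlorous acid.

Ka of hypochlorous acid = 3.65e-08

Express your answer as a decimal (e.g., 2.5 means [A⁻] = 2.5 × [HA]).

pKa = -log(3.65e-08) = 7.4377. pH = pKa + log([A⁻]/[HA]), so log([A⁻]/[HA]) = pH − pKa = 6.97 − 7.4377 = -0.4677. [A⁻]/[HA] = 10^(-0.4677) = 0.341

[A⁻]/[HA] = 0.341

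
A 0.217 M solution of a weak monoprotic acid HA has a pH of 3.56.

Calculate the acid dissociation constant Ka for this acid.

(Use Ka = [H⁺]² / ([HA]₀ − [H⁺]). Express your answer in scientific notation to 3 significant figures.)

[H⁺] = 10^(−pH) = 10^(−3.56) = 2.754e-04 M. For HA ⇌ H⁺ + A⁻, Ka = [H⁺][A⁻]/[HA] = [H⁺]² / ([HA]₀ − [H⁺]) = (2.754e-04)² / (0.217 − 2.754e-04) = 3.50e-07.

K_a = 3.50e-07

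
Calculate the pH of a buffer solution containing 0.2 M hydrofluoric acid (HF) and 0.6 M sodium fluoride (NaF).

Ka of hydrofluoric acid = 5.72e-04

pKa = -log(5.72e-04) = 3.24. pH = pKa + log([A⁻]/[HA]) = 3.24 + log(0.6/0.2)

pH = 3.72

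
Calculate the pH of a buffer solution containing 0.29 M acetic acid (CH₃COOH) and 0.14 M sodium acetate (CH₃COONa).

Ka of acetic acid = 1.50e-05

pKa = -log(1.50e-05) = 4.82. pH = pKa + log([A⁻]/[HA]) = 4.82 + log(0.14/0.29)

pH = 4.51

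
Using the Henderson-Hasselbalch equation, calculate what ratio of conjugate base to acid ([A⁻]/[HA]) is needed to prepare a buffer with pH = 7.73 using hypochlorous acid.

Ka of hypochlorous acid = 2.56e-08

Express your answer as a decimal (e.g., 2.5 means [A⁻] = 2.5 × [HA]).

pKa = -log(2.56e-08) = 7.5918. pH = pKa + log([A⁻]/[HA]), so log([A⁻]/[HA]) = pH − pKa = 7.73 − 7.5918 = 0.1382. [A⁻]/[HA] = 10^(0.1382) = 1.37

[A⁻]/[HA] = 1.37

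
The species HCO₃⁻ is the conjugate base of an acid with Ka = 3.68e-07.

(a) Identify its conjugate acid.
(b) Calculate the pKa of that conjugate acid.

(a) The conjugate acid is formed by adding one H⁺ to HCO₃⁻, giving H₂CO₃. (b) pKa = -log(Ka) = -log(3.68e-07) = 6.43.

Conjugate acid: H₂CO₃; pK_a = 6.43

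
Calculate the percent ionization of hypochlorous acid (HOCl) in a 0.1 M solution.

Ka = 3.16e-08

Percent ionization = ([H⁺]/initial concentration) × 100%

Using Ka equilibrium: x² + Ka×x - Ka×C = 0. Solving: [H⁺] = 5.6198e-05. Percent = (5.6198e-05/0.1) × 100

Percent ionization = 0.0562%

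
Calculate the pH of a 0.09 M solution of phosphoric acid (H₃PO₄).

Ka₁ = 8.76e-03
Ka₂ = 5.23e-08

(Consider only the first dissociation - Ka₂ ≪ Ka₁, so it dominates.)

First dissociation dominates. From Ka₁ = [H⁺][HA⁻]/[H₂A], x² + Ka₁·x − Ka₁·C = 0 with C = 0.09 M and Ka₁ = 8.76e-03. Solving: [H⁺] = (−Ka₁ + √(Ka₁² + 4·Ka₁·C)) / 2 = 2.4038e-02 M. pH = -log(2.4038e-02) = 1.62.

pH = 1.62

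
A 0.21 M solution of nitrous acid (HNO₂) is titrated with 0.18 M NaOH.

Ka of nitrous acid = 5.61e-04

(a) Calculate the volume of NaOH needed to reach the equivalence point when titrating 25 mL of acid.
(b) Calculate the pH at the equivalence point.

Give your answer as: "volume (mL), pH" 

moles acid = 0.21 × 25/1000 = 0.00525 mol; V_base = moles/0.18 × 1000 = 29.2 mL. At equivalence only the conjugate base is present: [A⁻] = 0.00525/0.054 = 9.6923e-02 M. Kb = Kw/Ka = 1.78e-11; [OH⁻] = √(Kb × [A⁻]) = 1.3144e-06; pOH = 5.88; pH = 14 - pOH = 8.12.

V = 29.2 mL, pH = 8.12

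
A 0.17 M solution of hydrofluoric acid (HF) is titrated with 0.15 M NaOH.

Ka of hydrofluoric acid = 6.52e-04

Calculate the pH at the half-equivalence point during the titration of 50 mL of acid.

At half-equivalence [HA] = [A⁻], so Henderson-Hasselbalch gives pH = pKa = -log(6.52e-04) = 3.19.

pH = pKa = 3.19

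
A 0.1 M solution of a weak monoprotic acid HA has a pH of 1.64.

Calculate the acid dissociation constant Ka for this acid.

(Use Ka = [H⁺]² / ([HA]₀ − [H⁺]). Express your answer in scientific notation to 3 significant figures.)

[H⁺] = 10^(−pH) = 10^(−1.64) = 2.291e-02 M. For HA ⇌ H⁺ + A⁻, Ka = [H⁺][A⁻]/[HA] = [H⁺]² / ([HA]₀ − [H⁺]) = (2.291e-02)² / (0.1 − 2.291e-02) = 6.81e-03.

K_a = 6.81e-03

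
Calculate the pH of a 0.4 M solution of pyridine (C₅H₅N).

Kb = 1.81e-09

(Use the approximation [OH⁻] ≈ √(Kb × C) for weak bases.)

[OH⁻] = √(Kb × C) = √(1.81e-09 × 0.4) = 2.6907e-05. pOH = 4.57, pH = 14 - pOH

pH = 9.43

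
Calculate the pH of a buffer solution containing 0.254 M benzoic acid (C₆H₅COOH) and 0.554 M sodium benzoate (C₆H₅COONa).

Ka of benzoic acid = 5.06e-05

pKa = -log(5.06e-05) = 4.30. pH = pKa + log([A⁻]/[HA]) = 4.30 + log(0.554/0.254)

pH = 4.63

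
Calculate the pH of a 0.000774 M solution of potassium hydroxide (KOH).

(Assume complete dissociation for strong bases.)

[OH⁻] = 0.000774 M for strong base. pOH = -log[OH⁻] = 3.11, pH = 14 - pOH

pH = 10.89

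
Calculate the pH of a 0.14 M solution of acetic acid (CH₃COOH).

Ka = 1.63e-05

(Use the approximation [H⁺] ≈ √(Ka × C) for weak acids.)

[H⁺] = √(Ka × C) = √(1.63e-05 × 0.14) = 1.5106e-03. pH = -log(1.5106e-03)

pH = 2.82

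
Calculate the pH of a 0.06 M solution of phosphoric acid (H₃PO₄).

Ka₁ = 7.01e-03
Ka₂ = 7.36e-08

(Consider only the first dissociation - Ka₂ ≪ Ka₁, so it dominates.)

First dissociation dominates. From Ka₁ = [H⁺][HA⁻]/[H₂A], x² + Ka₁·x − Ka₁·C = 0 with C = 0.06 M and Ka₁ = 7.01e-03. Solving: [H⁺] = (−Ka₁ + √(Ka₁² + 4·Ka₁·C)) / 2 = 1.7301e-02 M. pH = -log(1.7301e-02) = 1.76.

pH = 1.76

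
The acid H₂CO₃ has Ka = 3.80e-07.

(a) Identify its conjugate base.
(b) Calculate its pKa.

(a) The conjugate base is formed by removing one H⁺ from H₂CO₃, giving HCO₃⁻. (b) pKa = -log(Ka) = -log(3.80e-07) = 6.42.

Conjugate base: HCO₃⁻; pK_a = 6.42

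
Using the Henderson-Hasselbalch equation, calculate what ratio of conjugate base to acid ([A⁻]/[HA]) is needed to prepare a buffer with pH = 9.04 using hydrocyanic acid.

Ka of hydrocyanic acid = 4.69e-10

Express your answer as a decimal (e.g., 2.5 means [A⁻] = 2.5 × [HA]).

pKa = -log(4.69e-10) = 9.3288. pH = pKa + log([A⁻]/[HA]), so log([A⁻]/[HA]) = pH − pKa = 9.04 − 9.3288 = -0.2888. [A⁻]/[HA] = 10^(-0.2888) = 0.514

[A⁻]/[HA] = 0.514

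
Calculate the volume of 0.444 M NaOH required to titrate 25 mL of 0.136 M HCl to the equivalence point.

At equivalence: moles acid = moles base. moles HCl = 0.136 × 25/1000 = 0.0034 mol. V_base = moles / 0.444 × 1000 = 7.7 mL.

V_{base} = 7.7 mL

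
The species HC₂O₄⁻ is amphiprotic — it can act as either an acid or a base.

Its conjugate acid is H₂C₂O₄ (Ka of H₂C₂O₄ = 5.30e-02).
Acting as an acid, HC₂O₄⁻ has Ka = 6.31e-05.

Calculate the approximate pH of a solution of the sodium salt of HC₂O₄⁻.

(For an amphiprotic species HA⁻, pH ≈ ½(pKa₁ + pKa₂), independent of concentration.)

pKa₁ = -log(5.30e-02) = 1.28; pKa₂ = -log(6.31e-05) = 4.20. For an amphiprotic species, pH ≈ ½(pKa₁ + pKa₂) = ½(1.28 + 4.20) = 2.74.

pH = 2.74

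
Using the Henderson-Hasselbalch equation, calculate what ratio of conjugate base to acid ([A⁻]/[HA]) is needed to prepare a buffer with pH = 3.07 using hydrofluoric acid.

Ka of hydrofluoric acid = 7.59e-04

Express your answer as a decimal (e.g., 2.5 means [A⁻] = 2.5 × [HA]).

pKa = -log(7.59e-04) = 3.1198. pH = pKa + log([A⁻]/[HA]), so log([A⁻]/[HA]) = pH − pKa = 3.07 − 3.1198 = -0.0498. [A⁻]/[HA] = 10^(-0.0498) = 0.892

[A⁻]/[HA] = 0.892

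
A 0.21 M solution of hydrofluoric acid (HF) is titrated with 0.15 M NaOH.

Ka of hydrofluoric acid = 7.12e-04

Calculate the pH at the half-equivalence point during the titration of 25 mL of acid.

At half-equivalence [HA] = [A⁻], so Henderson-Hasselbalch gives pH = pKa = -log(7.12e-04) = 3.15.

pH = pKa = 3.15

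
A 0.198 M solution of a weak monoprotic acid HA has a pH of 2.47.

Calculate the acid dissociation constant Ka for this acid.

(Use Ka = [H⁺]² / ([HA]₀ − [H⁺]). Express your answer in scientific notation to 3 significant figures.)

[H⁺] = 10^(−pH) = 10^(−2.47) = 3.388e-03 M. For HA ⇌ H⁺ + A⁻, Ka = [H⁺][A⁻]/[HA] = [H⁺]² / ([HA]₀ − [H⁺]) = (3.388e-03)² / (0.198 − 3.388e-03) = 5.90e-05.

K_a = 5.90e-05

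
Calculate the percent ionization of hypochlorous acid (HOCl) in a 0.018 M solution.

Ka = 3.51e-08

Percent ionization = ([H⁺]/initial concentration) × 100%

Using Ka equilibrium: x² + Ka×x - Ka×C = 0. Solving: [H⁺] = 2.5118e-05. Percent = (2.5118e-05/0.018) × 100

Percent ionization = 0.14%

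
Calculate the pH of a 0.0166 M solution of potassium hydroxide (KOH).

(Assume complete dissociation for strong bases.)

[OH⁻] = 0.0166 M for strong base. pOH = -log[OH⁻] = 1.78, pH = 14 - pOH

pH = 12.22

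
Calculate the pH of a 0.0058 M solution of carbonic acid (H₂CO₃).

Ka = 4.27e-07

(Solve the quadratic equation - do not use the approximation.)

x² + Ka×x - Ka×C = 0. Using quadratic formula: [H⁺] = 4.9552e-05

pH = 4.30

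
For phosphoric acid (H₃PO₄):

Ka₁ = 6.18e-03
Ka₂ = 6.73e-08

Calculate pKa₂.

pKa₂ = -log(Ka₂) = -log(6.73e-08) = 7.17.

pK_{a2} = 7.17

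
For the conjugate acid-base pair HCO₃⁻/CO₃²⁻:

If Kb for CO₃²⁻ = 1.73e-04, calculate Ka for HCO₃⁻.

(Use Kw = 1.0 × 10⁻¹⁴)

For a conjugate pair Ka × Kb = Kw, so Ka = Kw/Kb = 1.0 × 10⁻¹⁴ / 1.73e-04 = 5.78e-11.

K_a = 5.78e-11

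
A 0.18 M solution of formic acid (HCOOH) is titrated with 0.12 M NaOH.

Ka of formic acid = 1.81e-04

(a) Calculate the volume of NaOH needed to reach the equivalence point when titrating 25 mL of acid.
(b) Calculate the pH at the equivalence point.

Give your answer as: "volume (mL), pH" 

moles acid = 0.18 × 25/1000 = 0.0045 mol; V_base = moles/0.12 × 1000 = 37.5 mL. At equivalence only the conjugate base is present: [A⁻] = 0.0045/0.062 = 7.2000e-02 M. Kb = Kw/Ka = 5.52e-11; [OH⁻] = √(Kb × [A⁻]) = 1.9945e-06; pOH = 5.70; pH = 14 - pOH = 8.30.

V = 37.5 mL, pH = 8.30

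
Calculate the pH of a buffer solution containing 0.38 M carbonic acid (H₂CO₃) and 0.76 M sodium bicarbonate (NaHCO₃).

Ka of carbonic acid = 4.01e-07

pKa = -log(4.01e-07) = 6.40. pH = pKa + log([A⁻]/[HA]) = 6.40 + log(0.76/0.38)

pH = 6.70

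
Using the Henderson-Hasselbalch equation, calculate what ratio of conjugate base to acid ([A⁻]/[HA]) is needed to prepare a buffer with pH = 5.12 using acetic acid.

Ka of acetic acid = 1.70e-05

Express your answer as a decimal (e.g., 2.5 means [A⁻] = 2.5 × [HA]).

pKa = -log(1.70e-05) = 4.7696. pH = pKa + log([A⁻]/[HA]), so log([A⁻]/[HA]) = pH − pKa = 5.12 − 4.7696 = 0.3504. [A⁻]/[HA] = 10^(0.3504) = 2.24

[A⁻]/[HA] = 2.24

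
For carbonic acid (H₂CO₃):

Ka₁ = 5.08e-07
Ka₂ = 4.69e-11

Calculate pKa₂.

pKa₂ = -log(Ka₂) = -log(4.69e-11) = 10.33.

pK_{a2} = 10.33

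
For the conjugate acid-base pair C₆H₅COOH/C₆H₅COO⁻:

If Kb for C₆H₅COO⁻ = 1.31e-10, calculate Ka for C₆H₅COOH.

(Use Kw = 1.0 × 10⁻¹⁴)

For a conjugate pair Ka × Kb = Kw, so Ka = Kw/Kb = 1.0 × 10⁻¹⁴ / 1.31e-10 = 7.63e-05.

K_a = 7.63e-05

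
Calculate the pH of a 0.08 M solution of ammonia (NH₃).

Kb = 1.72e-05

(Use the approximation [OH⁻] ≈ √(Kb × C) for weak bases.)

[OH⁻] = √(Kb × C) = √(1.72e-05 × 0.08) = 1.1730e-03. pOH = 2.93, pH = 14 - pOH

pH = 11.07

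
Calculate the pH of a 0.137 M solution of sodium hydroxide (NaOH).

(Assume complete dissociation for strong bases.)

[OH⁻] = 0.137 M for strong base. pOH = -log[OH⁻] = 0.86, pH = 14 - pOH

pH = 13.14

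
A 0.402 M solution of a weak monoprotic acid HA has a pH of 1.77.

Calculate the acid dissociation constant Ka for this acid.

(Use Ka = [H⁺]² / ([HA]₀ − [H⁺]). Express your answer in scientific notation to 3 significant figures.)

[H⁺] = 10^(−pH) = 10^(−1.77) = 1.698e-02 M. For HA ⇌ H⁺ + A⁻, Ka = [H⁺][A⁻]/[HA] = [H⁺]² / ([HA]₀ − [H⁺]) = (1.698e-02)² / (0.402 − 1.698e-02) = 7.49e-04.

K_a = 7.49e-04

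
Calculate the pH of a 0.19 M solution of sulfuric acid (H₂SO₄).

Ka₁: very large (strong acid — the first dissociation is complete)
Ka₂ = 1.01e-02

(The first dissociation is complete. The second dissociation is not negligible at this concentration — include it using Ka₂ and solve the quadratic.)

First dissociation is complete: [H⁺]₀ = [HSO₄⁻]₀ = C = 0.19 M. Second dissociation HSO₄⁻ ⇌ H⁺ + SO₄²⁻: let x = [SO₄²⁻]. Ka₂ = (C + x)·x / (C − x) = 1.01e-02 → x² + (C + Ka₂)·x − Ka₂·C = 0 → x² + 0.20010·x − 1.919e-03 = 0. x = (−0.20010 + √(0.20010² + 4 × 1.919e-03)) / 2 = 9.1700e-03 M. [H⁺] = C + x = 0.19 + 9.1700e-03 = 1.9917e-01 M. pH = -log(1.9917e-01) = 0.70.

pH = 0.70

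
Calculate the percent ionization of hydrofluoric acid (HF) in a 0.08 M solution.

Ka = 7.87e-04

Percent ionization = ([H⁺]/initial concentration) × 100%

Using Ka equilibrium: x² + Ka×x - Ka×C = 0. Solving: [H⁺] = 7.5510e-03. Percent = (7.5510e-03/0.08) × 100

Percent ionization = 9.44%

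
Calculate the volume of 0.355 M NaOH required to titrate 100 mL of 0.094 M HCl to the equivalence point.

At equivalence: moles acid = moles base. moles HCl = 0.094 × 100/1000 = 0.0094 mol. V_base = moles / 0.355 × 1000 = 26.5 mL.

V_{base} = 26.5 mL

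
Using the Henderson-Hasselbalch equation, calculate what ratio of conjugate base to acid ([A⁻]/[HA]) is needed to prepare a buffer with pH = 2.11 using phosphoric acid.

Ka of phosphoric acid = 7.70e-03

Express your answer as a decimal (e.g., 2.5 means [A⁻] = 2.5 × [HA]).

pKa = -log(7.70e-03) = 2.1135. pH = pKa + log([A⁻]/[HA]), so log([A⁻]/[HA]) = pH − pKa = 2.11 − 2.1135 = -0.0035. [A⁻]/[HA] = 10^(-0.0035) = 0.992

[A⁻]/[HA] = 0.992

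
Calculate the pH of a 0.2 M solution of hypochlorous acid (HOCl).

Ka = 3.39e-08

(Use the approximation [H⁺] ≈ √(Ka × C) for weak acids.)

[H⁺] = √(Ka × C) = √(3.39e-08 × 0.2) = 8.2341e-05. pH = -log(8.2341e-05)

pH = 4.08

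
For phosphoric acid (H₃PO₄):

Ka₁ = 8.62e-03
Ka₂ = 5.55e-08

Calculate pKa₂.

pKa₂ = -log(Ka₂) = -log(5.55e-08) = 7.26.

pK_{a2} = 7.26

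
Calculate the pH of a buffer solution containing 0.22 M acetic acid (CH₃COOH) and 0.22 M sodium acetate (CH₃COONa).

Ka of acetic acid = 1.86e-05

pKa = -log(1.86e-05) = 4.73. pH = pKa + log([A⁻]/[HA]) = 4.73 + log(0.22/0.22)

pH = 4.73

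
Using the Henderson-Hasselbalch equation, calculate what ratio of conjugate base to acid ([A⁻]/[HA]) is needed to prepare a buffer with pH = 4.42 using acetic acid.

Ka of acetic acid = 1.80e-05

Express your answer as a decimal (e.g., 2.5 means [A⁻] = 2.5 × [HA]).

pKa = -log(1.80e-05) = 4.7447. pH = pKa + log([A⁻]/[HA]), so log([A⁻]/[HA]) = pH − pKa = 4.42 − 4.7447 = -0.3247. [A⁻]/[HA] = 10^(-0.3247) = 0.473

[A⁻]/[HA] = 0.473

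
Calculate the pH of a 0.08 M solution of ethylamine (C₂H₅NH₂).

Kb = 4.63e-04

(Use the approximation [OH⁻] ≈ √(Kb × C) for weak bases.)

[OH⁻] = √(Kb × C) = √(4.63e-04 × 0.08) = 6.0860e-03. pOH = 2.22, pH = 14 - pOH

pH = 11.78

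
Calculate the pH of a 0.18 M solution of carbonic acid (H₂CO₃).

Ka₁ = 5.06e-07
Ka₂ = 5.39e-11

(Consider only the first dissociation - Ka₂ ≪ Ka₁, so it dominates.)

First dissociation dominates. From Ka₁ = [H⁺][HA⁻]/[H₂A], x² + Ka₁·x − Ka₁·C = 0 with C = 0.18 M and Ka₁ = 5.06e-07. Solving: [H⁺] = (−Ka₁ + √(Ka₁² + 4·Ka₁·C)) / 2 = 3.0154e-04 M. pH = -log(3.0154e-04) = 3.52.

pH = 3.52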